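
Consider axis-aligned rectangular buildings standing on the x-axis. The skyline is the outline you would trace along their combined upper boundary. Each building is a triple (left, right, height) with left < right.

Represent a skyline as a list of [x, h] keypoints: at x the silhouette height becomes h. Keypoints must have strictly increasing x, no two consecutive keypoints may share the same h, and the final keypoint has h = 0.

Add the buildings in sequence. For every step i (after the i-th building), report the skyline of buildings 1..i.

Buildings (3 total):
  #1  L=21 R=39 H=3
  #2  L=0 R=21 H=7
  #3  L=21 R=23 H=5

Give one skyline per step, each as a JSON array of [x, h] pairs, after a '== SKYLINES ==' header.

== SKYLINES ==
[[21,3],[39,0]]
[[0,7],[21,3],[39,0]]
[[0,7],[21,5],[23,3],[39,0]]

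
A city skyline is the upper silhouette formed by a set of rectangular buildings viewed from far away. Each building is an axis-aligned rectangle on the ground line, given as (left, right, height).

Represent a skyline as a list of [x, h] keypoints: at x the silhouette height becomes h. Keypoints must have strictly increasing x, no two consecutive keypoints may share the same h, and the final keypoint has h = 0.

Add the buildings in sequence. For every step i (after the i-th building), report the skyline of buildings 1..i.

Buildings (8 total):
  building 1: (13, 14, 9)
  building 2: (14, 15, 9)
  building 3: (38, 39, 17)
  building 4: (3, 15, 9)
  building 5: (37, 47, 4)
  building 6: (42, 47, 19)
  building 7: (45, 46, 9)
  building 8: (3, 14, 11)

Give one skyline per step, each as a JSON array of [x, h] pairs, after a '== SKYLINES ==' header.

== SKYLINES ==
[[13,9],[14,0]]
[[13,9],[15,0]]
[[13,9],[15,0],[38,17],[39,0]]
[[3,9],[15,0],[38,17],[39,0]]
[[3,9],[15,0],[37,4],[38,17],[39,4],[47,0]]
[[3,9],[15,0],[37,4],[38,17],[39,4],[42,19],[47,0]]
[[3,9],[15,0],[37,4],[38,17],[39,4],[42,19],[47,0]]
[[3,11],[14,9],[15,0],[37,4],[38,17],[39,4],[42,19],[47,0]]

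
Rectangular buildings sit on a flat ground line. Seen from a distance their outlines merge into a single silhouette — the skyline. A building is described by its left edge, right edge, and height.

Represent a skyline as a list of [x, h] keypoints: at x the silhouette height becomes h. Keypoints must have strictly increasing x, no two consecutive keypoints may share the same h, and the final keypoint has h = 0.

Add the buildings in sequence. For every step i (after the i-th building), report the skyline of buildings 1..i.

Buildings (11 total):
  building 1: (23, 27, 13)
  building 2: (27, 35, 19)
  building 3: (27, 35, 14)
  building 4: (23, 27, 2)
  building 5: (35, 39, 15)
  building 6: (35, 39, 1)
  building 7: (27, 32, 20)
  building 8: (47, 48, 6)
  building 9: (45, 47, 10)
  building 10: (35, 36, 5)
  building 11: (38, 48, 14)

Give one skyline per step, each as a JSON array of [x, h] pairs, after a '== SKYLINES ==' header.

== SKYLINES ==
[[23,13],[27,0]]
[[23,13],[27,19],[35,0]]
[[23,13],[27,19],[35,0]]
[[23,13],[27,19],[35,0]]
[[23,13],[27,19],[35,15],[39,0]]
[[23,13],[27,19],[35,15],[39,0]]
[[23,13],[27,20],[32,19],[35,15],[39,0]]
[[23,13],[27,20],[32,19],[35,15],[39,0],[47,6],[48,0]]
[[23,13],[27,20],[32,19],[35,15],[39,0],[45,10],[47,6],[48,0]]
[[23,13],[27,20],[32,19],[35,15],[39,0],[45,10],[47,6],[48,0]]
[[23,13],[27,20],[32,19],[35,15],[39,14],[48,0]]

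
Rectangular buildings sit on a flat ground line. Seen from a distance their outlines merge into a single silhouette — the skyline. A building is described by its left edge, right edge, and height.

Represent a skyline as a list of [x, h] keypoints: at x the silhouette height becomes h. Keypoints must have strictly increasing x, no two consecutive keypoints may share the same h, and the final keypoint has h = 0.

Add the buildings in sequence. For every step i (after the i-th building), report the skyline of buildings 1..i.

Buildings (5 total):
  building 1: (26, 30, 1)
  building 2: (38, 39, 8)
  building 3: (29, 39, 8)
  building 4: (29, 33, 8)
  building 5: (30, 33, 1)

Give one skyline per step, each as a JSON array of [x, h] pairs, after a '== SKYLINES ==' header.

== SKYLINES ==
[[26,1],[30,0]]
[[26,1],[30,0],[38,8],[39,0]]
[[26,1],[29,8],[39,0]]
[[26,1],[29,8],[39,0]]
[[26,1],[29,8],[39,0]]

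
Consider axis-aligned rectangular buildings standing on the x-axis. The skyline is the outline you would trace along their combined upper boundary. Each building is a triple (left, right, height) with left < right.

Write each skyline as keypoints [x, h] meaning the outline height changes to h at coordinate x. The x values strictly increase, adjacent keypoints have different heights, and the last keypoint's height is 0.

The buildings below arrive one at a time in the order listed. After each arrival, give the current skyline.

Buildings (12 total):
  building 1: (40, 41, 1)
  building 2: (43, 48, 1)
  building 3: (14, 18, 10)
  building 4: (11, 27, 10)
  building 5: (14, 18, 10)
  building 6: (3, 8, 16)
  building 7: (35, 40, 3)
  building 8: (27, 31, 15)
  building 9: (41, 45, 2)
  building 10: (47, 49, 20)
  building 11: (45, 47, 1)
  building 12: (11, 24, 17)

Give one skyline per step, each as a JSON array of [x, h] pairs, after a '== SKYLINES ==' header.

== SKYLINES ==
[[40,1],[41,0]]
[[40,1],[41,0],[43,1],[48,0]]
[[14,10],[18,0],[40,1],[41,0],[43,1],[48,0]]
[[11,10],[27,0],[40,1],[41,0],[43,1],[48,0]]
[[11,10],[27,0],[40,1],[41,0],[43,1],[48,0]]
[[3,16],[8,0],[11,10],[27,0],[40,1],[41,0],[43,1],[48,0]]
[[3,16],[8,0],[11,10],[27,0],[35,3],[40,1],[41,0],[43,1],[48,0]]
[[3,16],[8,0],[11,10],[27,15],[31,0],[35,3],[40,1],[41,0],[43,1],[48,0]]
[[3,16],[8,0],[11,10],[27,15],[31,0],[35,3],[40,1],[41,2],[45,1],[48,0]]
[[3,16],[8,0],[11,10],[27,15],[31,0],[35,3],[40,1],[41,2],[45,1],[47,20],[49,0]]
[[3,16],[8,0],[11,10],[27,15],[31,0],[35,3],[40,1],[41,2],[45,1],[47,20],[49,0]]
[[3,16],[8,0],[11,17],[24,10],[27,15],[31,0],[35,3],[40,1],[41,2],[45,1],[47,20],[49,0]]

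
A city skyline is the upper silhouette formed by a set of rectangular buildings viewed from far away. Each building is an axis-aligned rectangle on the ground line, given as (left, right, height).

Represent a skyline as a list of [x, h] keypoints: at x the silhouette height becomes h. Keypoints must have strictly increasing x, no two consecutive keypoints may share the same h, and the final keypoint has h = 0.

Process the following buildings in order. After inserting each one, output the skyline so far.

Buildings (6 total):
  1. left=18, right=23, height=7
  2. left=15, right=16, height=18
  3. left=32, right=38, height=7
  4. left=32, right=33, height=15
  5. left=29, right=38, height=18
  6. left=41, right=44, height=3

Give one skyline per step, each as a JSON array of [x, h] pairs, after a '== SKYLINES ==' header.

== SKYLINES ==
[[18,7],[23,0]]
[[15,18],[16,0],[18,7],[23,0]]
[[15,18],[16,0],[18,7],[23,0],[32,7],[38,0]]
[[15,18],[16,0],[18,7],[23,0],[32,15],[33,7],[38,0]]
[[15,18],[16,0],[18,7],[23,0],[29,18],[38,0]]
[[15,18],[16,0],[18,7],[23,0],[29,18],[38,0],[41,3],[44,0]]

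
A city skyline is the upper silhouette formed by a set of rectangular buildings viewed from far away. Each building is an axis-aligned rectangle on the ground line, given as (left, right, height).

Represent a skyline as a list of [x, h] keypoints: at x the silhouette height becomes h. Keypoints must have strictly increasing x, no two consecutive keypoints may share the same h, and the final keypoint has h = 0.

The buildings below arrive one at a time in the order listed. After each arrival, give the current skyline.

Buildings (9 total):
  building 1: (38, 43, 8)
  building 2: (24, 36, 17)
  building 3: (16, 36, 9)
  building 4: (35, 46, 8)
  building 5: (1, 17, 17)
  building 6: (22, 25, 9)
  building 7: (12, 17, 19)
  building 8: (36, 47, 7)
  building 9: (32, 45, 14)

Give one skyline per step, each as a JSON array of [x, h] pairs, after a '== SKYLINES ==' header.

== SKYLINES ==
[[38,8],[43,0]]
[[24,17],[36,0],[38,8],[43,0]]
[[16,9],[24,17],[36,0],[38,8],[43,0]]
[[16,9],[24,17],[36,8],[46,0]]
[[1,17],[17,9],[24,17],[36,8],[46,0]]
[[1,17],[17,9],[24,17],[36,8],[46,0]]
[[1,17],[12,19],[17,9],[24,17],[36,8],[46,0]]
[[1,17],[12,19],[17,9],[24,17],[36,8],[46,7],[47,0]]
[[1,17],[12,19],[17,9],[24,17],[36,14],[45,8],[46,7],[47,0]]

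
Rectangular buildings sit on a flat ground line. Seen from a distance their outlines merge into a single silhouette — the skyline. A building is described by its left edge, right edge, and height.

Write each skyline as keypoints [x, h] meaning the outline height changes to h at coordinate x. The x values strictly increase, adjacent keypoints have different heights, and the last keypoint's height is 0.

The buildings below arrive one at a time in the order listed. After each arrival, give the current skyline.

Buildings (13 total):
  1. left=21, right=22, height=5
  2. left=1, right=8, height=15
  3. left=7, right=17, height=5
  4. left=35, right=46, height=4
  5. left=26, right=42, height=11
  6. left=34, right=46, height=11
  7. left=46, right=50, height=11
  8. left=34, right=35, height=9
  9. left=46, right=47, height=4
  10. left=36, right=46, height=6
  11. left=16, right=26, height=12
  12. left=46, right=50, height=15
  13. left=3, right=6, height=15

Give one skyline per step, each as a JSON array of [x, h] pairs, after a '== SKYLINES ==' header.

== SKYLINES ==
[[21,5],[22,0]]
[[1,15],[8,0],[21,5],[22,0]]
[[1,15],[8,5],[17,0],[21,5],[22,0]]
[[1,15],[8,5],[17,0],[21,5],[22,0],[35,4],[46,0]]
[[1,15],[8,5],[17,0],[21,5],[22,0],[26,11],[42,4],[46,0]]
[[1,15],[8,5],[17,0],[21,5],[22,0],[26,11],[46,0]]
[[1,15],[8,5],[17,0],[21,5],[22,0],[26,11],[50,0]]
[[1,15],[8,5],[17,0],[21,5],[22,0],[26,11],[50,0]]
[[1,15],[8,5],[17,0],[21,5],[22,0],[26,11],[50,0]]
[[1,15],[8,5],[17,0],[21,5],[22,0],[26,11],[50,0]]
[[1,15],[8,5],[16,12],[26,11],[50,0]]
[[1,15],[8,5],[16,12],[26,11],[46,15],[50,0]]
[[1,15],[8,5],[16,12],[26,11],[46,15],[50,0]]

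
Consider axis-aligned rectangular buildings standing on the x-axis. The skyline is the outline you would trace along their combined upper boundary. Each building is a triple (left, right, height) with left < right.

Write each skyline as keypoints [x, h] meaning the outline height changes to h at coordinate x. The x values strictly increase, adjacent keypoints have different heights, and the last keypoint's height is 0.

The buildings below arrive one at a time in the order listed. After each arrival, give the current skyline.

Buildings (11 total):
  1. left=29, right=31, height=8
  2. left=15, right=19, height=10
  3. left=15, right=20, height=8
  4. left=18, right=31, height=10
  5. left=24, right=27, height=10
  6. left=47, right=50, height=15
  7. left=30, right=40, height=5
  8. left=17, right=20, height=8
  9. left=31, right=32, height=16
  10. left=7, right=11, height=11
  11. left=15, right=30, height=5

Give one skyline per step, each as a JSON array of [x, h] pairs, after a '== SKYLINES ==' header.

== SKYLINES ==
[[29,8],[31,0]]
[[15,10],[19,0],[29,8],[31,0]]
[[15,10],[19,8],[20,0],[29,8],[31,0]]
[[15,10],[31,0]]
[[15,10],[31,0]]
[[15,10],[31,0],[47,15],[50,0]]
[[15,10],[31,5],[40,0],[47,15],[50,0]]
[[15,10],[31,5],[40,0],[47,15],[50,0]]
[[15,10],[31,16],[32,5],[40,0],[47,15],[50,0]]
[[7,11],[11,0],[15,10],[31,16],[32,5],[40,0],[47,15],[50,0]]
[[7,11],[11,0],[15,10],[31,16],[32,5],[40,0],[47,15],[50,0]]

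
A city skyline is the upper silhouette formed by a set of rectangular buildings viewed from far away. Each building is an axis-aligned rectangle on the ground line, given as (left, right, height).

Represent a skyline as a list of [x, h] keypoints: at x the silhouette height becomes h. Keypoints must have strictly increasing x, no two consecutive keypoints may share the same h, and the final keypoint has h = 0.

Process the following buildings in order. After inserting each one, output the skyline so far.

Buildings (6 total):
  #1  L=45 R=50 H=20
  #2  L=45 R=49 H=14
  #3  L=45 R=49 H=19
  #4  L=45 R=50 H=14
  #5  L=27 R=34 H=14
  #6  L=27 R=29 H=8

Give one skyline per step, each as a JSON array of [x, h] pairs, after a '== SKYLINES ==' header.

== SKYLINES ==
[[45,20],[50,0]]
[[45,20],[50,0]]
[[45,20],[50,0]]
[[45,20],[50,0]]
[[27,14],[34,0],[45,20],[50,0]]
[[27,14],[34,0],[45,20],[50,0]]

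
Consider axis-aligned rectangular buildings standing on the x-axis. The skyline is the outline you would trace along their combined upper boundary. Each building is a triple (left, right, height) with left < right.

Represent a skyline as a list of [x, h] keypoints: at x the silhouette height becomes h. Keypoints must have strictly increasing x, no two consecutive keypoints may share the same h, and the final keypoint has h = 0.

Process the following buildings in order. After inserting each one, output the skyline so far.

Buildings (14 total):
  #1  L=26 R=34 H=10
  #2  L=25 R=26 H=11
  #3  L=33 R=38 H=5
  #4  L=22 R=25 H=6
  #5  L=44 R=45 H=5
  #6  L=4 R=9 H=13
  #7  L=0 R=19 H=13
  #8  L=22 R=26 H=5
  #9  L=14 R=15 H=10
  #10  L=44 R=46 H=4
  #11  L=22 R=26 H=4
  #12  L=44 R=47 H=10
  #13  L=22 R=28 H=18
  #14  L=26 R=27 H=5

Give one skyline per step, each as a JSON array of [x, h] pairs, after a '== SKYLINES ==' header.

== SKYLINES ==
[[26,10],[34,0]]
[[25,11],[26,10],[34,0]]
[[25,11],[26,10],[34,5],[38,0]]
[[22,6],[25,11],[26,10],[34,5],[38,0]]
[[22,6],[25,11],[26,10],[34,5],[38,0],[44,5],[45,0]]
[[4,13],[9,0],[22,6],[25,11],[26,10],[34,5],[38,0],[44,5],[45,0]]
[[0,13],[19,0],[22,6],[25,11],[26,10],[34,5],[38,0],[44,5],[45,0]]
[[0,13],[19,0],[22,6],[25,11],[26,10],[34,5],[38,0],[44,5],[45,0]]
[[0,13],[19,0],[22,6],[25,11],[26,10],[34,5],[38,0],[44,5],[45,0]]
[[0,13],[19,0],[22,6],[25,11],[26,10],[34,5],[38,0],[44,5],[45,4],[46,0]]
[[0,13],[19,0],[22,6],[25,11],[26,10],[34,5],[38,0],[44,5],[45,4],[46,0]]
[[0,13],[19,0],[22,6],[25,11],[26,10],[34,5],[38,0],[44,10],[47,0]]
[[0,13],[19,0],[22,18],[28,10],[34,5],[38,0],[44,10],[47,0]]
[[0,13],[19,0],[22,18],[28,10],[34,5],[38,0],[44,10],[47,0]]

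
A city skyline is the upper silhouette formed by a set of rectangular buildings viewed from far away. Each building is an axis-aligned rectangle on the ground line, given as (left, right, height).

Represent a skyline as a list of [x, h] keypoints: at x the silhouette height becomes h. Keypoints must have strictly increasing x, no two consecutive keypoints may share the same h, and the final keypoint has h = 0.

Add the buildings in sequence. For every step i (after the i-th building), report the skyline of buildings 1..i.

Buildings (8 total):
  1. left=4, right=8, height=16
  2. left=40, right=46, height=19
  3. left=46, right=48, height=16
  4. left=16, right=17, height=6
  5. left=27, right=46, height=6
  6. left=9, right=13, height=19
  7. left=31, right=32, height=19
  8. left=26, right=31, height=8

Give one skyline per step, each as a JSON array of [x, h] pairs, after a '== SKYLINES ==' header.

== SKYLINES ==
[[4,16],[8,0]]
[[4,16],[8,0],[40,19],[46,0]]
[[4,16],[8,0],[40,19],[46,16],[48,0]]
[[4,16],[8,0],[16,6],[17,0],[40,19],[46,16],[48,0]]
[[4,16],[8,0],[16,6],[17,0],[27,6],[40,19],[46,16],[48,0]]
[[4,16],[8,0],[9,19],[13,0],[16,6],[17,0],[27,6],[40,19],[46,16],[48,0]]
[[4,16],[8,0],[9,19],[13,0],[16,6],[17,0],[27,6],[31,19],[32,6],[40,19],[46,16],[48,0]]
[[4,16],[8,0],[9,19],[13,0],[16,6],[17,0],[26,8],[31,19],[32,6],[40,19],[46,16],[48,0]]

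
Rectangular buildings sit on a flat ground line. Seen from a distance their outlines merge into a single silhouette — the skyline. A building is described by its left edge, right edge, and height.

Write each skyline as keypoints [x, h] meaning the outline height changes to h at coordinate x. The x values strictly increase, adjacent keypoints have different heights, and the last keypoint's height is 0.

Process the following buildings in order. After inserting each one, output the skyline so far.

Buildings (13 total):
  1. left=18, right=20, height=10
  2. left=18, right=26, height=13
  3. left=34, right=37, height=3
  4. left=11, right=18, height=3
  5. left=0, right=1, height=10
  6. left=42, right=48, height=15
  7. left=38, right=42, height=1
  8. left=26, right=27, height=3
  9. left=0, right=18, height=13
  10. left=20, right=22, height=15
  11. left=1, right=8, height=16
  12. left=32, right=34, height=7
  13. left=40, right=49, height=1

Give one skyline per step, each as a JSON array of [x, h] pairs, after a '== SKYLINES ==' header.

== SKYLINES ==
[[18,10],[20,0]]
[[18,13],[26,0]]
[[18,13],[26,0],[34,3],[37,0]]
[[11,3],[18,13],[26,0],[34,3],[37,0]]
[[0,10],[1,0],[11,3],[18,13],[26,0],[34,3],[37,0]]
[[0,10],[1,0],[11,3],[18,13],[26,0],[34,3],[37,0],[42,15],[48,0]]
[[0,10],[1,0],[11,3],[18,13],[26,0],[34,3],[37,0],[38,1],[42,15],[48,0]]
[[0,10],[1,0],[11,3],[18,13],[26,3],[27,0],[34,3],[37,0],[38,1],[42,15],[48,0]]
[[0,13],[26,3],[27,0],[34,3],[37,0],[38,1],[42,15],[48,0]]
[[0,13],[20,15],[22,13],[26,3],[27,0],[34,3],[37,0],[38,1],[42,15],[48,0]]
[[0,13],[1,16],[8,13],[20,15],[22,13],[26,3],[27,0],[34,3],[37,0],[38,1],[42,15],[48,0]]
[[0,13],[1,16],[8,13],[20,15],[22,13],[26,3],[27,0],[32,7],[34,3],[37,0],[38,1],[42,15],[48,0]]
[[0,13],[1,16],[8,13],[20,15],[22,13],[26,3],[27,0],[32,7],[34,3],[37,0],[38,1],[42,15],[48,1],[49,0]]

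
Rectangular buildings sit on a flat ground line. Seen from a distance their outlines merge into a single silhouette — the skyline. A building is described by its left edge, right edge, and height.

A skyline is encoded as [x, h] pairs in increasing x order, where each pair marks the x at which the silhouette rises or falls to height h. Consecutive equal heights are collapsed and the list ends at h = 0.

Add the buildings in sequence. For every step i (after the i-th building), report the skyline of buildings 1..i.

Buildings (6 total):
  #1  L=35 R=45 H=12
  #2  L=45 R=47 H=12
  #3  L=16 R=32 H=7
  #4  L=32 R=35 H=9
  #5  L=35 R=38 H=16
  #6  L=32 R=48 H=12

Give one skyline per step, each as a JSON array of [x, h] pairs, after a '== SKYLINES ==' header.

== SKYLINES ==
[[35,12],[45,0]]
[[35,12],[47,0]]
[[16,7],[32,0],[35,12],[47,0]]
[[16,7],[32,9],[35,12],[47,0]]
[[16,7],[32,9],[35,16],[38,12],[47,0]]
[[16,7],[32,12],[35,16],[38,12],[48,0]]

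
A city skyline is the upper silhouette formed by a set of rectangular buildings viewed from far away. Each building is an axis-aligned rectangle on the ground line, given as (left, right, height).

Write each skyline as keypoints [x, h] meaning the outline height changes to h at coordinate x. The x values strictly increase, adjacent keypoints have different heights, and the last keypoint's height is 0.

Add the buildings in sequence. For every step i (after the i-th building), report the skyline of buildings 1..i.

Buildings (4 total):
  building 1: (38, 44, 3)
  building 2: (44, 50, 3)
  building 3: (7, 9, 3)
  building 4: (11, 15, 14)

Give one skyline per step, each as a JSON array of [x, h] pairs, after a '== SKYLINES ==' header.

== SKYLINES ==
[[38,3],[44,0]]
[[38,3],[50,0]]
[[7,3],[9,0],[38,3],[50,0]]
[[7,3],[9,0],[11,14],[15,0],[38,3],[50,0]]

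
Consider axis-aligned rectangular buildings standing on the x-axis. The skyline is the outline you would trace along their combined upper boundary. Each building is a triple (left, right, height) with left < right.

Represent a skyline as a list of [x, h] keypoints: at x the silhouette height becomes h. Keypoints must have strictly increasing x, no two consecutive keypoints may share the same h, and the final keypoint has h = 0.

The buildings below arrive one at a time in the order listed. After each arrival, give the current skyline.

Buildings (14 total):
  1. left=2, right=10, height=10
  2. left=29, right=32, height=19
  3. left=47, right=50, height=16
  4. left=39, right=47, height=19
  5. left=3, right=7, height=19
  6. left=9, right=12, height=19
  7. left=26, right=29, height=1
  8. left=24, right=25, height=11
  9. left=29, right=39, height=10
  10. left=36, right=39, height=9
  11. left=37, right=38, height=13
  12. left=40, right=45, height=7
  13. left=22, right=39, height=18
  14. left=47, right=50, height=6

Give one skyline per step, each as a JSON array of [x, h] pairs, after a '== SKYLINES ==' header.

== SKYLINES ==
[[2,10],[10,0]]
[[2,10],[10,0],[29,19],[32,0]]
[[2,10],[10,0],[29,19],[32,0],[47,16],[50,0]]
[[2,10],[10,0],[29,19],[32,0],[39,19],[47,16],[50,0]]
[[2,10],[3,19],[7,10],[10,0],[29,19],[32,0],[39,19],[47,16],[50,0]]
[[2,10],[3,19],[7,10],[9,19],[12,0],[29,19],[32,0],[39,19],[47,16],[50,0]]
[[2,10],[3,19],[7,10],[9,19],[12,0],[26,1],[29,19],[32,0],[39,19],[47,16],[50,0]]
[[2,10],[3,19],[7,10],[9,19],[12,0],[24,11],[25,0],[26,1],[29,19],[32,0],[39,19],[47,16],[50,0]]
[[2,10],[3,19],[7,10],[9,19],[12,0],[24,11],[25,0],[26,1],[29,19],[32,10],[39,19],[47,16],[50,0]]
[[2,10],[3,19],[7,10],[9,19],[12,0],[24,11],[25,0],[26,1],[29,19],[32,10],[39,19],[47,16],[50,0]]
[[2,10],[3,19],[7,10],[9,19],[12,0],[24,11],[25,0],[26,1],[29,19],[32,10],[37,13],[38,10],[39,19],[47,16],[50,0]]
[[2,10],[3,19],[7,10],[9,19],[12,0],[24,11],[25,0],[26,1],[29,19],[32,10],[37,13],[38,10],[39,19],[47,16],[50,0]]
[[2,10],[3,19],[7,10],[9,19],[12,0],[22,18],[29,19],[32,18],[39,19],[47,16],[50,0]]
[[2,10],[3,19],[7,10],[9,19],[12,0],[22,18],[29,19],[32,18],[39,19],[47,16],[50,0]]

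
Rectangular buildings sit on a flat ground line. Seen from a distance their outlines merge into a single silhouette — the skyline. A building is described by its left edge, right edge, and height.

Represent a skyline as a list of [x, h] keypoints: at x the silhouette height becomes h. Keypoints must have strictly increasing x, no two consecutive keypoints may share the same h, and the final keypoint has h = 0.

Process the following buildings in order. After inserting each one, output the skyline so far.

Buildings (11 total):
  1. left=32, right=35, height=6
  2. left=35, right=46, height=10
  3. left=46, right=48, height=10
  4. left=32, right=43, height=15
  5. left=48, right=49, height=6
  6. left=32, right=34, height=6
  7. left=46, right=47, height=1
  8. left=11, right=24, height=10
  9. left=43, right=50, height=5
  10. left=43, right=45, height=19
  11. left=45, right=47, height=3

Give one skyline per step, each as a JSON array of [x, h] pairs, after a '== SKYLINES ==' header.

== SKYLINES ==
[[32,6],[35,0]]
[[32,6],[35,10],[46,0]]
[[32,6],[35,10],[48,0]]
[[32,15],[43,10],[48,0]]
[[32,15],[43,10],[48,6],[49,0]]
[[32,15],[43,10],[48,6],[49,0]]
[[32,15],[43,10],[48,6],[49,0]]
[[11,10],[24,0],[32,15],[43,10],[48,6],[49,0]]
[[11,10],[24,0],[32,15],[43,10],[48,6],[49,5],[50,0]]
[[11,10],[24,0],[32,15],[43,19],[45,10],[48,6],[49,5],[50,0]]
[[11,10],[24,0],[32,15],[43,19],[45,10],[48,6],[49,5],[50,0]]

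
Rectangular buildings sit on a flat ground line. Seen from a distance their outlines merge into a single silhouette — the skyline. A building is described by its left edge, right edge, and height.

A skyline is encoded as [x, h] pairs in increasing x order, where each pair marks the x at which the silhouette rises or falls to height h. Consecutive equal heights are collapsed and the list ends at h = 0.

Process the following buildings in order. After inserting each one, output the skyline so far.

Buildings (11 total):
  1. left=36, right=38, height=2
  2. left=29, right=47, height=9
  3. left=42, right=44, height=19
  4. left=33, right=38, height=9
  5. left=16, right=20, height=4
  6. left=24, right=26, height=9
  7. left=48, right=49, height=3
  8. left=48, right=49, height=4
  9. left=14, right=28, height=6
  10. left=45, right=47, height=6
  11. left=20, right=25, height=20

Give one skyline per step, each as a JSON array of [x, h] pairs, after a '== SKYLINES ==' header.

== SKYLINES ==
[[36,2],[38,0]]
[[29,9],[47,0]]
[[29,9],[42,19],[44,9],[47,0]]
[[29,9],[42,19],[44,9],[47,0]]
[[16,4],[20,0],[29,9],[42,19],[44,9],[47,0]]
[[16,4],[20,0],[24,9],[26,0],[29,9],[42,19],[44,9],[47,0]]
[[16,4],[20,0],[24,9],[26,0],[29,9],[42,19],[44,9],[47,0],[48,3],[49,0]]
[[16,4],[20,0],[24,9],[26,0],[29,9],[42,19],[44,9],[47,0],[48,4],[49,0]]
[[14,6],[24,9],[26,6],[28,0],[29,9],[42,19],[44,9],[47,0],[48,4],[49,0]]
[[14,6],[24,9],[26,6],[28,0],[29,9],[42,19],[44,9],[47,0],[48,4],[49,0]]
[[14,6],[20,20],[25,9],[26,6],[28,0],[29,9],[42,19],[44,9],[47,0],[48,4],[49,0]]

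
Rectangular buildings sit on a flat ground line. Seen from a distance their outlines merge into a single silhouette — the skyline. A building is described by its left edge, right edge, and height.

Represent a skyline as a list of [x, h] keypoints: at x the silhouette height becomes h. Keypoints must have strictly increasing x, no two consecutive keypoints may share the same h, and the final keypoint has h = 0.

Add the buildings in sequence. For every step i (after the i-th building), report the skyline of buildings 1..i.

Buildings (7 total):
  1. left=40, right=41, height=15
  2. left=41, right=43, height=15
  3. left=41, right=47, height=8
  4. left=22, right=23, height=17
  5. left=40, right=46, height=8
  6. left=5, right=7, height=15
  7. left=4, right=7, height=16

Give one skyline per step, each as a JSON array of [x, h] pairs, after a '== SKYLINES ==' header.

== SKYLINES ==
[[40,15],[41,0]]
[[40,15],[43,0]]
[[40,15],[43,8],[47,0]]
[[22,17],[23,0],[40,15],[43,8],[47,0]]
[[22,17],[23,0],[40,15],[43,8],[47,0]]
[[5,15],[7,0],[22,17],[23,0],[40,15],[43,8],[47,0]]
[[4,16],[7,0],[22,17],[23,0],[40,15],[43,8],[47,0]]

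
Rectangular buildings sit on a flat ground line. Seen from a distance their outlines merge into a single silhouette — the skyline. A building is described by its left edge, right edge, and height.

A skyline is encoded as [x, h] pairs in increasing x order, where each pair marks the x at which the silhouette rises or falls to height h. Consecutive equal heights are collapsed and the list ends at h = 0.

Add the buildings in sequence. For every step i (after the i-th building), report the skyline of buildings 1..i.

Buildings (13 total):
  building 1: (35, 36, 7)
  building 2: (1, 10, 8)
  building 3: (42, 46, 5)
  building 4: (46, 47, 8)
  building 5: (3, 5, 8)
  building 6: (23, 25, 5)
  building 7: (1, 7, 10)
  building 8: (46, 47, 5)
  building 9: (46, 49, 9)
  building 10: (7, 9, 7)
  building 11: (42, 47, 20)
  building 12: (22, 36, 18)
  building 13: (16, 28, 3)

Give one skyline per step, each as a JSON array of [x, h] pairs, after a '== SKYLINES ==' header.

== SKYLINES ==
[[35,7],[36,0]]
[[1,8],[10,0],[35,7],[36,0]]
[[1,8],[10,0],[35,7],[36,0],[42,5],[46,0]]
[[1,8],[10,0],[35,7],[36,0],[42,5],[46,8],[47,0]]
[[1,8],[10,0],[35,7],[36,0],[42,5],[46,8],[47,0]]
[[1,8],[10,0],[23,5],[25,0],[35,7],[36,0],[42,5],[46,8],[47,0]]
[[1,10],[7,8],[10,0],[23,5],[25,0],[35,7],[36,0],[42,5],[46,8],[47,0]]
[[1,10],[7,8],[10,0],[23,5],[25,0],[35,7],[36,0],[42,5],[46,8],[47,0]]
[[1,10],[7,8],[10,0],[23,5],[25,0],[35,7],[36,0],[42,5],[46,9],[49,0]]
[[1,10],[7,8],[10,0],[23,5],[25,0],[35,7],[36,0],[42,5],[46,9],[49,0]]
[[1,10],[7,8],[10,0],[23,5],[25,0],[35,7],[36,0],[42,20],[47,9],[49,0]]
[[1,10],[7,8],[10,0],[22,18],[36,0],[42,20],[47,9],[49,0]]
[[1,10],[7,8],[10,0],[16,3],[22,18],[36,0],[42,20],[47,9],[49,0]]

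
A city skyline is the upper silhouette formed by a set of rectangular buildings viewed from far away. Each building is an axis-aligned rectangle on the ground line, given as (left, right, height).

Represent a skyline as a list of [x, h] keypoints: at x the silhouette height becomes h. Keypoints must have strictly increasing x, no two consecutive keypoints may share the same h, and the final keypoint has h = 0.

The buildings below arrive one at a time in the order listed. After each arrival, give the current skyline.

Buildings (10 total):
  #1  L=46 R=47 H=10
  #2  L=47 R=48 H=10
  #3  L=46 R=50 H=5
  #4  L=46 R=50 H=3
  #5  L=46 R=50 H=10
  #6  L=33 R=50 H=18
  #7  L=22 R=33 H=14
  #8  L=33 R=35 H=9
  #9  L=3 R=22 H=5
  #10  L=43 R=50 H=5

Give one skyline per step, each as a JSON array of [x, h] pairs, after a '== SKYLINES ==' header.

== SKYLINES ==
[[46,10],[47,0]]
[[46,10],[48,0]]
[[46,10],[48,5],[50,0]]
[[46,10],[48,5],[50,0]]
[[46,10],[50,0]]
[[33,18],[50,0]]
[[22,14],[33,18],[50,0]]
[[22,14],[33,18],[50,0]]
[[3,5],[22,14],[33,18],[50,0]]
[[3,5],[22,14],[33,18],[50,0]]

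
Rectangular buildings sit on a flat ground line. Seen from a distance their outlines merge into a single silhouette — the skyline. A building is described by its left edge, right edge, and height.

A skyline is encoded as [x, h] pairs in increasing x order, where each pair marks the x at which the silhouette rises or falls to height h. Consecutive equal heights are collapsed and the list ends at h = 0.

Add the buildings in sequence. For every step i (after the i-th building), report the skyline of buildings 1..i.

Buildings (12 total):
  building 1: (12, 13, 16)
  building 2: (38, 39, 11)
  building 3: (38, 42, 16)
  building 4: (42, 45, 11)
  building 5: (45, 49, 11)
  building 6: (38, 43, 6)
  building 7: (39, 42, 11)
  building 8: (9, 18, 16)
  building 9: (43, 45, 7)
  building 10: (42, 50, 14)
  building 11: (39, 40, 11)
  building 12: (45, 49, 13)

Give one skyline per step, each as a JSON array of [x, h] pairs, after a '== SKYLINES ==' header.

== SKYLINES ==
[[12,16],[13,0]]
[[12,16],[13,0],[38,11],[39,0]]
[[12,16],[13,0],[38,16],[42,0]]
[[12,16],[13,0],[38,16],[42,11],[45,0]]
[[12,16],[13,0],[38,16],[42,11],[49,0]]
[[12,16],[13,0],[38,16],[42,11],[49,0]]
[[12,16],[13,0],[38,16],[42,11],[49,0]]
[[9,16],[18,0],[38,16],[42,11],[49,0]]
[[9,16],[18,0],[38,16],[42,11],[49,0]]
[[9,16],[18,0],[38,16],[42,14],[50,0]]
[[9,16],[18,0],[38,16],[42,14],[50,0]]
[[9,16],[18,0],[38,16],[42,14],[50,0]]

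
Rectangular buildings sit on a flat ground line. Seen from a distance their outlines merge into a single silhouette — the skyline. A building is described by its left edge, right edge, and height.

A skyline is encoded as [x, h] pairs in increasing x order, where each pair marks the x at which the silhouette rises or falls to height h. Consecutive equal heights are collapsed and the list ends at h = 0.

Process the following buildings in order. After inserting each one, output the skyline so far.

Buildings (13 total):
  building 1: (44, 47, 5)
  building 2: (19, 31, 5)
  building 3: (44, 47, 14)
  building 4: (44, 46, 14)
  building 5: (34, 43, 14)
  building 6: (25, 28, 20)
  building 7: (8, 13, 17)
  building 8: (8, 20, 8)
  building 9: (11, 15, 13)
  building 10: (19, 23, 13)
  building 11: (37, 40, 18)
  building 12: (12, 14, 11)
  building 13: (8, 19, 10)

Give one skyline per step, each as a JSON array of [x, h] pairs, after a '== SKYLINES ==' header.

== SKYLINES ==
[[44,5],[47,0]]
[[19,5],[31,0],[44,5],[47,0]]
[[19,5],[31,0],[44,14],[47,0]]
[[19,5],[31,0],[44,14],[47,0]]
[[19,5],[31,0],[34,14],[43,0],[44,14],[47,0]]
[[19,5],[25,20],[28,5],[31,0],[34,14],[43,0],[44,14],[47,0]]
[[8,17],[13,0],[19,5],[25,20],[28,5],[31,0],[34,14],[43,0],[44,14],[47,0]]
[[8,17],[13,8],[20,5],[25,20],[28,5],[31,0],[34,14],[43,0],[44,14],[47,0]]
[[8,17],[13,13],[15,8],[20,5],[25,20],[28,5],[31,0],[34,14],[43,0],[44,14],[47,0]]
[[8,17],[13,13],[15,8],[19,13],[23,5],[25,20],[28,5],[31,0],[34,14],[43,0],[44,14],[47,0]]
[[8,17],[13,13],[15,8],[19,13],[23,5],[25,20],[28,5],[31,0],[34,14],[37,18],[40,14],[43,0],[44,14],[47,0]]
[[8,17],[13,13],[15,8],[19,13],[23,5],[25,20],[28,5],[31,0],[34,14],[37,18],[40,14],[43,0],[44,14],[47,0]]
[[8,17],[13,13],[15,10],[19,13],[23,5],[25,20],[28,5],[31,0],[34,14],[37,18],[40,14],[43,0],[44,14],[47,0]]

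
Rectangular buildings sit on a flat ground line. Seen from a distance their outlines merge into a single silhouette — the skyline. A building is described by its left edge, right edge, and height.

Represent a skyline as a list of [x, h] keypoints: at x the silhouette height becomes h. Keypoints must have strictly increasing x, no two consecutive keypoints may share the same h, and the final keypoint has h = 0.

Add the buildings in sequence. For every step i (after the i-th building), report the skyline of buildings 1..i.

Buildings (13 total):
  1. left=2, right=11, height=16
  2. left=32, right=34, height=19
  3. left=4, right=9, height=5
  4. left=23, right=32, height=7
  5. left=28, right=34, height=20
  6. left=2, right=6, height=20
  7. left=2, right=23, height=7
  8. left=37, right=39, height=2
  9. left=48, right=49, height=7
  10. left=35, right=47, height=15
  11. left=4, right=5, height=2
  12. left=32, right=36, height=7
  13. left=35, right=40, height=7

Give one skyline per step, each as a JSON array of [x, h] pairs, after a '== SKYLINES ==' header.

== SKYLINES ==
[[2,16],[11,0]]
[[2,16],[11,0],[32,19],[34,0]]
[[2,16],[11,0],[32,19],[34,0]]
[[2,16],[11,0],[23,7],[32,19],[34,0]]
[[2,16],[11,0],[23,7],[28,20],[34,0]]
[[2,20],[6,16],[11,0],[23,7],[28,20],[34,0]]
[[2,20],[6,16],[11,7],[28,20],[34,0]]
[[2,20],[6,16],[11,7],[28,20],[34,0],[37,2],[39,0]]
[[2,20],[6,16],[11,7],[28,20],[34,0],[37,2],[39,0],[48,7],[49,0]]
[[2,20],[6,16],[11,7],[28,20],[34,0],[35,15],[47,0],[48,7],[49,0]]
[[2,20],[6,16],[11,7],[28,20],[34,0],[35,15],[47,0],[48,7],[49,0]]
[[2,20],[6,16],[11,7],[28,20],[34,7],[35,15],[47,0],[48,7],[49,0]]
[[2,20],[6,16],[11,7],[28,20],[34,7],[35,15],[47,0],[48,7],[49,0]]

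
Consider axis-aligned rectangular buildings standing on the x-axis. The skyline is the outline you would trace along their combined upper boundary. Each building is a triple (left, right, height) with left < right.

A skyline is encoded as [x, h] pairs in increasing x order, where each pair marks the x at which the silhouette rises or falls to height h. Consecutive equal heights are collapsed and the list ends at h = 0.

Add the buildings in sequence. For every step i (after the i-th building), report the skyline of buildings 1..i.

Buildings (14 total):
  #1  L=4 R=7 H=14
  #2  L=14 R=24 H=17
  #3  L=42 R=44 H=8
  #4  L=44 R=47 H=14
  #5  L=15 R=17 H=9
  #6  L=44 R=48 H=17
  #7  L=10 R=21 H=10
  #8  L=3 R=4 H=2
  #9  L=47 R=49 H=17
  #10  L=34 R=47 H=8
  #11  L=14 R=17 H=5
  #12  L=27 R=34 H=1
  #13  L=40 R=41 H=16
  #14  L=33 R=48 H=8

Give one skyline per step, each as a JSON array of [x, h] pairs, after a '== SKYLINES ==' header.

== SKYLINES ==
[[4,14],[7,0]]
[[4,14],[7,0],[14,17],[24,0]]
[[4,14],[7,0],[14,17],[24,0],[42,8],[44,0]]
[[4,14],[7,0],[14,17],[24,0],[42,8],[44,14],[47,0]]
[[4,14],[7,0],[14,17],[24,0],[42,8],[44,14],[47,0]]
[[4,14],[7,0],[14,17],[24,0],[42,8],[44,17],[48,0]]
[[4,14],[7,0],[10,10],[14,17],[24,0],[42,8],[44,17],[48,0]]
[[3,2],[4,14],[7,0],[10,10],[14,17],[24,0],[42,8],[44,17],[48,0]]
[[3,2],[4,14],[7,0],[10,10],[14,17],[24,0],[42,8],[44,17],[49,0]]
[[3,2],[4,14],[7,0],[10,10],[14,17],[24,0],[34,8],[44,17],[49,0]]
[[3,2],[4,14],[7,0],[10,10],[14,17],[24,0],[34,8],[44,17],[49,0]]
[[3,2],[4,14],[7,0],[10,10],[14,17],[24,0],[27,1],[34,8],[44,17],[49,0]]
[[3,2],[4,14],[7,0],[10,10],[14,17],[24,0],[27,1],[34,8],[40,16],[41,8],[44,17],[49,0]]
[[3,2],[4,14],[7,0],[10,10],[14,17],[24,0],[27,1],[33,8],[40,16],[41,8],[44,17],[49,0]]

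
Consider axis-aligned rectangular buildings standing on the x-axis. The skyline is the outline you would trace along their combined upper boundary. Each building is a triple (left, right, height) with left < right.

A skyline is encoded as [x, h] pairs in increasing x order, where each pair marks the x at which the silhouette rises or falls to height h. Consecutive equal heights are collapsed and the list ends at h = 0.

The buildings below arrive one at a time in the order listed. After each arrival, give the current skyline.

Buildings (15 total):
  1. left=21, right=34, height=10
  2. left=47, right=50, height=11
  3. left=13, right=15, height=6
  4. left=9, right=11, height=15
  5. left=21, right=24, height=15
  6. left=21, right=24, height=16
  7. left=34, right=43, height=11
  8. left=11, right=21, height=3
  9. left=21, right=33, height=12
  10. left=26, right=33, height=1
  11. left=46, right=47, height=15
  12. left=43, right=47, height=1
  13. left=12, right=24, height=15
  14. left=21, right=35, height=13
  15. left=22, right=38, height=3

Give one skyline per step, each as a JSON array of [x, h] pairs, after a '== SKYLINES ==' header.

== SKYLINES ==
[[21,10],[34,0]]
[[21,10],[34,0],[47,11],[50,0]]
[[13,6],[15,0],[21,10],[34,0],[47,11],[50,0]]
[[9,15],[11,0],[13,6],[15,0],[21,10],[34,0],[47,11],[50,0]]
[[9,15],[11,0],[13,6],[15,0],[21,15],[24,10],[34,0],[47,11],[50,0]]
[[9,15],[11,0],[13,6],[15,0],[21,16],[24,10],[34,0],[47,11],[50,0]]
[[9,15],[11,0],[13,6],[15,0],[21,16],[24,10],[34,11],[43,0],[47,11],[50,0]]
[[9,15],[11,3],[13,6],[15,3],[21,16],[24,10],[34,11],[43,0],[47,11],[50,0]]
[[9,15],[11,3],[13,6],[15,3],[21,16],[24,12],[33,10],[34,11],[43,0],[47,11],[50,0]]
[[9,15],[11,3],[13,6],[15,3],[21,16],[24,12],[33,10],[34,11],[43,0],[47,11],[50,0]]
[[9,15],[11,3],[13,6],[15,3],[21,16],[24,12],[33,10],[34,11],[43,0],[46,15],[47,11],[50,0]]
[[9,15],[11,3],[13,6],[15,3],[21,16],[24,12],[33,10],[34,11],[43,1],[46,15],[47,11],[50,0]]
[[9,15],[11,3],[12,15],[21,16],[24,12],[33,10],[34,11],[43,1],[46,15],[47,11],[50,0]]
[[9,15],[11,3],[12,15],[21,16],[24,13],[35,11],[43,1],[46,15],[47,11],[50,0]]
[[9,15],[11,3],[12,15],[21,16],[24,13],[35,11],[43,1],[46,15],[47,11],[50,0]]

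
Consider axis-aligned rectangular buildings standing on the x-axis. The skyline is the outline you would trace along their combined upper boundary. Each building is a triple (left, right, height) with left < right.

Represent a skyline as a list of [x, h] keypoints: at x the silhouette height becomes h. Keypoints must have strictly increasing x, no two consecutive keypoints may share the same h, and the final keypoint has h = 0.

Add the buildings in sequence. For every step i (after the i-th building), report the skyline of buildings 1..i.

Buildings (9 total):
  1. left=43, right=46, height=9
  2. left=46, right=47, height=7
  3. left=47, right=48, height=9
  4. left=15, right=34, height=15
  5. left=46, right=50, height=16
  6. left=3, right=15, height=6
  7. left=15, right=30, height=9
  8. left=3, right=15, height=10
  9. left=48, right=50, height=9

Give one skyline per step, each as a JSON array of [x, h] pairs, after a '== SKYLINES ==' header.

== SKYLINES ==
[[43,9],[46,0]]
[[43,9],[46,7],[47,0]]
[[43,9],[46,7],[47,9],[48,0]]
[[15,15],[34,0],[43,9],[46,7],[47,9],[48,0]]
[[15,15],[34,0],[43,9],[46,16],[50,0]]
[[3,6],[15,15],[34,0],[43,9],[46,16],[50,0]]
[[3,6],[15,15],[34,0],[43,9],[46,16],[50,0]]
[[3,10],[15,15],[34,0],[43,9],[46,16],[50,0]]
[[3,10],[15,15],[34,0],[43,9],[46,16],[50,0]]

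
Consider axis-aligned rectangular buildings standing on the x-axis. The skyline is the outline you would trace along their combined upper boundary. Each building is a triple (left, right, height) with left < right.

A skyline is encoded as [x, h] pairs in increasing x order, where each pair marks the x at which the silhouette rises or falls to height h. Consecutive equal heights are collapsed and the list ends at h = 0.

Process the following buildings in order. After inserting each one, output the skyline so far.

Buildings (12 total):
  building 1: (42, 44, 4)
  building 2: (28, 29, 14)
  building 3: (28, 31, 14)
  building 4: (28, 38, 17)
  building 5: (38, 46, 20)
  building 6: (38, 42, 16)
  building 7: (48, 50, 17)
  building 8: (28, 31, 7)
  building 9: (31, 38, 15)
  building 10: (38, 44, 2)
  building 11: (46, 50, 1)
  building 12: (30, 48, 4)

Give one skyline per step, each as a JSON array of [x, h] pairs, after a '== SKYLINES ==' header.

== SKYLINES ==
[[42,4],[44,0]]
[[28,14],[29,0],[42,4],[44,0]]
[[28,14],[31,0],[42,4],[44,0]]
[[28,17],[38,0],[42,4],[44,0]]
[[28,17],[38,20],[46,0]]
[[28,17],[38,20],[46,0]]
[[28,17],[38,20],[46,0],[48,17],[50,0]]
[[28,17],[38,20],[46,0],[48,17],[50,0]]
[[28,17],[38,20],[46,0],[48,17],[50,0]]
[[28,17],[38,20],[46,0],[48,17],[50,0]]
[[28,17],[38,20],[46,1],[48,17],[50,0]]
[[28,17],[38,20],[46,4],[48,17],[50,0]]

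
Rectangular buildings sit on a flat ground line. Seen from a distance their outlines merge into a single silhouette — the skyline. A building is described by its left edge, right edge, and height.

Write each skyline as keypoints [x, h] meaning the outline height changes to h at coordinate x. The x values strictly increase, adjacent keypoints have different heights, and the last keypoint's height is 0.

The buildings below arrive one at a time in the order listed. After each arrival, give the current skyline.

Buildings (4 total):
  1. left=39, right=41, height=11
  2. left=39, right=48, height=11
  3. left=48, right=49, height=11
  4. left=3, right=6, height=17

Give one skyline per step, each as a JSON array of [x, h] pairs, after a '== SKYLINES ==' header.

== SKYLINES ==
[[39,11],[41,0]]
[[39,11],[48,0]]
[[39,11],[49,0]]
[[3,17],[6,0],[39,11],[49,0]]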